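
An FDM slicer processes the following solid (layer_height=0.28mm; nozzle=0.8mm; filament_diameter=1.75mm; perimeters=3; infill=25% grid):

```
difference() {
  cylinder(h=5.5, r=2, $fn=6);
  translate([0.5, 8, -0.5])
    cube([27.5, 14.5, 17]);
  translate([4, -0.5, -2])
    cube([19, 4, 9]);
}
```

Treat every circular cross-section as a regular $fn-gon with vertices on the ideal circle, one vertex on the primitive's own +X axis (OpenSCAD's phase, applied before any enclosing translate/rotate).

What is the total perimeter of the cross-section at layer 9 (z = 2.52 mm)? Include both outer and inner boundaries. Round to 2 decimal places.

12.00 mm

At z = 2.52 mm: the r=2 cylinder contributes a regular 6-gon of circumradius 2 (perimeter = 2·6·2.000·sin(180°/6) = 12.00 mm); the 27.5×14.5 cube at (0.5, 8) contributes its full rectangle (perimeter 84.00 mm); the 19×4 cube at (4, -0.5) contributes its full rectangle (perimeter 46.00 mm); Subtracting the remaining from the first: starting from the r=2 cylinder, the 27.5×14.5 cube at (0.5, 8) misses the remaining region (no effect); the 19×4 cube at (4, -0.5) misses the remaining region (no effect) — boundary = 12.00 mm. Overall, the cross-section is a single solid region. Total boundary length (outer) = 12.00 mm.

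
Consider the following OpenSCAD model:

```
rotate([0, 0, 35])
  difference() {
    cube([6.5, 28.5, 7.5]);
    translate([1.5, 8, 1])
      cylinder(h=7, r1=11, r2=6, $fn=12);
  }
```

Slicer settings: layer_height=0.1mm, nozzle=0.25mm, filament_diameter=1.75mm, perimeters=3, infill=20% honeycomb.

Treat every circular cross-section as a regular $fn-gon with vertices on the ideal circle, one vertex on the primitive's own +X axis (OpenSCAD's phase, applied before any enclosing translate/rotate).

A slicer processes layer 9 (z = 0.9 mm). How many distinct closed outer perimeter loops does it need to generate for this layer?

1

At z = 0.9 mm: the cube is present — its section is the full 6.5×28.5 rectangle; the cone at (1.5, 8) is absent (z outside [1, 8]); Taking the first minus the rest: none of the subtracted shapes is present at this height, so the 6.5×28.5 cube is unchanged — 1 connected region; (rotated 35° about Z; rotation is an isometry so areas/perimeters/island counts are preserved). The result has 1 disconnected region.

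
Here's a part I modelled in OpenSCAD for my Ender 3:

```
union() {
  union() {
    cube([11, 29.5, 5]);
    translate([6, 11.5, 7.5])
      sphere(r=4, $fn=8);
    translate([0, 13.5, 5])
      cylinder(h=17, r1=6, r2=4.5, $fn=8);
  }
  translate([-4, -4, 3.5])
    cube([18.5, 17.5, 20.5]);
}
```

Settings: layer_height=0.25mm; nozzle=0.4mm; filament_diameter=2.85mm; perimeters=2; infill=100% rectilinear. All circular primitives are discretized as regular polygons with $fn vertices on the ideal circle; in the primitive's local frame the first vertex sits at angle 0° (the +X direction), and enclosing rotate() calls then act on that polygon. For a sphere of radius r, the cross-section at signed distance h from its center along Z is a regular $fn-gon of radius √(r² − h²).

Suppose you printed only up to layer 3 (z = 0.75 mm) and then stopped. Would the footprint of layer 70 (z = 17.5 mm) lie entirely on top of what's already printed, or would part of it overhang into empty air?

Compare the two slices. At z = 0.75: the 11×29.5 cube contributes its full rectangle (area 324.50 mm²); the sphere at (6, 11.5) is not intersected at this z (|z−center|=6.750 > r=4); the cone at (0, 13.5) does not reach this height (z outside [5, 22]); Taking the union: only the 11×29.5 cube is present, so the union is just that shape — area = 324.50 mm²; the cube at (-4, -4) is absent (z outside [3.5, 24]); Combining (union): only the result so far is present, so the union is just that shape — area = 324.50 mm². At z = 17.5: the cube is absent (z outside [0, 5]); the sphere at (6, 11.5) is not intersected at this z (|z−center|=10.000 > r=4); the cone at (0, 13.5) (r1=6→r2=4.5) has section circumradius 4.897 here — a regular 8-gon (area = (8/2)·4.897²·sin(360°/8) = 67.83 mm²); Merging all regions: only the cone at (0, 13.5) is present, so the union is just that shape — area = 67.83 mm²; the cube at (-4, -4) is present — its section is the full 18.5×17.5 rectangle (area 323.75 mm²); Merging all regions: the regions partially overlap — summed areas 391.58 mm² minus the doubly-counted overlap 32.94 mm² gives 358.64 mm² — area = 358.64 mm². Checking containment: at z = 17.5 the cross-section extends beyond the z = 0.75 cross-section by about 193.18 mm².

part overhangs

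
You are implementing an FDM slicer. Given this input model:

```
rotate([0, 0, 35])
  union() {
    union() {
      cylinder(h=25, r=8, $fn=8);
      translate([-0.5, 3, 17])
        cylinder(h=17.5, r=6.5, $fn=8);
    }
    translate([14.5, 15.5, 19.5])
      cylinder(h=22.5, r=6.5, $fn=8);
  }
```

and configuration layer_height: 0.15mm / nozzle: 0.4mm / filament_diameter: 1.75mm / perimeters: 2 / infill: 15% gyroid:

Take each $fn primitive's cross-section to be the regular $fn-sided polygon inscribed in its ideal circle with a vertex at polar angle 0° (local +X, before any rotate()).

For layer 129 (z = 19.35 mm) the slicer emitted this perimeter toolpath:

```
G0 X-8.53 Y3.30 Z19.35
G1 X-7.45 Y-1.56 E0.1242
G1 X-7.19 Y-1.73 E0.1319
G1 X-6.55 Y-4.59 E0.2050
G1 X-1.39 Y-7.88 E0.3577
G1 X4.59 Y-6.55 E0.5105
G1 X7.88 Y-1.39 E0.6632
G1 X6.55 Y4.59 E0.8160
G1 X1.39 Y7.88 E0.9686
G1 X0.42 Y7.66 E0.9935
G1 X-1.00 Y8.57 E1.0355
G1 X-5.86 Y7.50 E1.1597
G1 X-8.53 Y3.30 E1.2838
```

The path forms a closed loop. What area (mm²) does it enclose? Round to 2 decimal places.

196.72 mm²

Apply the shoelace formula to the sequence of (X, Y) vertices; enclosed area = 196.72 mm².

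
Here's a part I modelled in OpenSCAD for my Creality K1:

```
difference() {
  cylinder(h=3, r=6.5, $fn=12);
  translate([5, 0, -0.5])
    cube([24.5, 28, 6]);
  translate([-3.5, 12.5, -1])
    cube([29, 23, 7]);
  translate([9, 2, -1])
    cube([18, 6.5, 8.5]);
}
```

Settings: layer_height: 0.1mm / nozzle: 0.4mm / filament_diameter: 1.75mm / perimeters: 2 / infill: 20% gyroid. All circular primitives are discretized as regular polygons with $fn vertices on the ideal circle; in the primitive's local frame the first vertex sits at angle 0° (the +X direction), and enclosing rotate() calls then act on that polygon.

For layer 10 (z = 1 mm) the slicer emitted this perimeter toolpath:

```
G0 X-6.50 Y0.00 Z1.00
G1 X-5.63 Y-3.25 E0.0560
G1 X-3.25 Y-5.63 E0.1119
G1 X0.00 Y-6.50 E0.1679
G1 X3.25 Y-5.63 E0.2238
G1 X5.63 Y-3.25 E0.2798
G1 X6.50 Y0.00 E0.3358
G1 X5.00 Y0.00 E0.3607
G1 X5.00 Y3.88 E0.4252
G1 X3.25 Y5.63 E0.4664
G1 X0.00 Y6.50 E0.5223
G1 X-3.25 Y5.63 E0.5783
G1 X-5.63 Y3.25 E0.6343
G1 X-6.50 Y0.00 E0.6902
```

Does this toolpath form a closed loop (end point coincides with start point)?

Start point (G0): (-6.50, 0.00). End point (last G1): the path returns to the start — closed.

yes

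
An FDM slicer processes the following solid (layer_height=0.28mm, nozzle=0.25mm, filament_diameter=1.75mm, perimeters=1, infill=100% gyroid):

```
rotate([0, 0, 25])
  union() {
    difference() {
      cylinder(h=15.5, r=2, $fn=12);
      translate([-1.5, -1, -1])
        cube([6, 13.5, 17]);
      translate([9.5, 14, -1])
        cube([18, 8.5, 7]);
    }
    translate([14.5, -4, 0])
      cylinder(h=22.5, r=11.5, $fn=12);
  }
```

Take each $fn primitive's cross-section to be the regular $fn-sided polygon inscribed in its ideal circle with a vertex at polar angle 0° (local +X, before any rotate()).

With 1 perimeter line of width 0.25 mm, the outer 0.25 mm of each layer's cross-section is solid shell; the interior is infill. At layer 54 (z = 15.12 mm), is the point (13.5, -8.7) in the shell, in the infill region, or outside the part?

shell

At z = 15.12 mm: the r=2 cylinder gives a regular 12-gon of circumradius 2 (constant along its height); the 6×13.5 cube at (-1.5, -1) contributes its full rectangle; the cube at (9.5, 14) is not intersected at this z (z outside [-1, 6]); Taking the first minus the rest: starting from the r=2 cylinder, the 6×13.5 cube at (-1.5, -1) partially overlaps it — only the 8.97 mm² overlap (of its 81.00 mm²) is removed, clipping the outline — 1 connected region; the cylinder at (14.5, -4): section is a regular 12-gon, circumradius r=11.5; Combining (union): the 2 present regions are separate (no shared area or edge), so areas and boundary lengths simply add and each stays a separate island — 2 connected regions; (whole slice rotated 25° about Z — lengths, areas and connectivity unchanged). Overall, the cross-section has 2 separate islands. Undo the 25° rotation: the query point maps to (8.558, -13.590) in the un-rotated model frame. The nearest boundary edge runs (8.75, -13.96)→(4.54, -9.75); distance from the point to it = 0.13 mm. (Shell/infill is judged within the island containing the point — the largest one.) The point is inside the cross-section, 0.13 mm from the nearest boundary — within the 0.25 mm shell band (1 × 0.25).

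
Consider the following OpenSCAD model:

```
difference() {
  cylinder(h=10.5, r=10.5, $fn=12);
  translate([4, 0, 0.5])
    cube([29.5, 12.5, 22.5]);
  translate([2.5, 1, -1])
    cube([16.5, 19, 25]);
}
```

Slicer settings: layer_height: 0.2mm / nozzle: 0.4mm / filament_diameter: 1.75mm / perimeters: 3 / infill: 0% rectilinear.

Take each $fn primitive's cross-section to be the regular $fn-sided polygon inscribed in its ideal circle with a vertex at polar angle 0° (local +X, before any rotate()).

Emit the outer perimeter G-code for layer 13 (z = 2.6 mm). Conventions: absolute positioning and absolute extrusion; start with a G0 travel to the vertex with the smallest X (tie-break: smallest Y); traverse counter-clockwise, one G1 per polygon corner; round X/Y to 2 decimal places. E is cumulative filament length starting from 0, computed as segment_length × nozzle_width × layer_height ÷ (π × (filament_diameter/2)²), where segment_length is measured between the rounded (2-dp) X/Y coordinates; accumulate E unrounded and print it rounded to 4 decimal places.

G0 X-10.50 Y0.00 Z2.60
G1 X-9.09 Y-5.25 E0.1808
G1 X-5.25 Y-9.09 E0.3614
G1 X0.00 Y-10.50 E0.5422
G1 X5.25 Y-9.09 E0.7230
G1 X9.09 Y-5.25 E0.9037
G1 X10.50 Y0.00 E1.0845
G1 X4.00 Y0.00 E1.3006
G1 X4.00 Y1.00 E1.3339
G1 X2.50 Y1.00 E1.3838
G1 X2.50 Y9.83 E1.6775
G1 X0.00 Y10.50 E1.7636
G1 X-5.25 Y9.09 E1.9444
G1 X-9.09 Y5.25 E2.1250
G1 X-10.50 Y0.00 E2.3058

At z = 2.6 mm: the cylinder: section is a regular 12-gon, circumradius r=10.5; the 29.5×12.5 cube at (4, 0) contributes its full rectangle; the cube at (2.5, 1) (footprint 16.5×19) is included at this height; Subtracting the remaining from the first: starting from the r=10.5 cylinder, the 29.5×12.5 cube at (4, 0) partially overlaps it — only the 42.83 mm² overlap (of its 368.75 mm²) is removed, clipping the outline; the 16.5×19 cube at (2.5, 1) partially overlaps it — only the 12.94 mm² overlap (of its 313.50 mm²) is removed, clipping the outline — 1 connected region. The outline is a single polygon with 14 vertices. Extrusion per mm of travel: 0.4 × 0.2 / (π × 0.875²) = 0.033260. Accumulating E over each segment gives final E = 2.3058.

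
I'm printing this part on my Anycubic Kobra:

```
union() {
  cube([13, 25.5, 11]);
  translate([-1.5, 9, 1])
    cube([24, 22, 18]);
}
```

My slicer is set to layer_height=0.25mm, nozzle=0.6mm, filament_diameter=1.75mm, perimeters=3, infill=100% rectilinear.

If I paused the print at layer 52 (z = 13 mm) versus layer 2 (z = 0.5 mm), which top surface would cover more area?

layer 52 (z = 13 mm)

Layer 52 (z = 13): the cube does not reach this height (z outside [0, 11]); the cube at (-1.5, 9) is present — its section is the full 24×22 rectangle (area 528.00 mm²); Merging all regions: only the 24×22 cube at (-1.5, 9) is present, so the union is just that shape — area = 528.00 mm². So its area = 528.00 mm². Layer 2 (z = 0.5): the 13×25.5 cube contributes its full rectangle (area 331.50 mm²); the cube at (-1.5, 9) does not reach this height (z outside [1, 19]); Merging all regions: only the 13×25.5 cube is present, so the union is just that shape — area = 331.50 mm². So its area = 331.50 mm². Layer 52 is larger (528.00 vs 331.50 mm²).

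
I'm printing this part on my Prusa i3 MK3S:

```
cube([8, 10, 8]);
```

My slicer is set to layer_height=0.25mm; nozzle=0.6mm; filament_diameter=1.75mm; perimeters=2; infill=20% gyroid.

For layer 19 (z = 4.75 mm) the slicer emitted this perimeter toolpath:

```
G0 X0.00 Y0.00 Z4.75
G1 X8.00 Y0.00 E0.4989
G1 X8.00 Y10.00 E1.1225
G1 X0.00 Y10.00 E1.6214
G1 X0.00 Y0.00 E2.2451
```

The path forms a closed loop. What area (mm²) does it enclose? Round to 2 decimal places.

80.00 mm²

Apply the shoelace formula to the sequence of (X, Y) vertices; enclosed area = 80.00 mm².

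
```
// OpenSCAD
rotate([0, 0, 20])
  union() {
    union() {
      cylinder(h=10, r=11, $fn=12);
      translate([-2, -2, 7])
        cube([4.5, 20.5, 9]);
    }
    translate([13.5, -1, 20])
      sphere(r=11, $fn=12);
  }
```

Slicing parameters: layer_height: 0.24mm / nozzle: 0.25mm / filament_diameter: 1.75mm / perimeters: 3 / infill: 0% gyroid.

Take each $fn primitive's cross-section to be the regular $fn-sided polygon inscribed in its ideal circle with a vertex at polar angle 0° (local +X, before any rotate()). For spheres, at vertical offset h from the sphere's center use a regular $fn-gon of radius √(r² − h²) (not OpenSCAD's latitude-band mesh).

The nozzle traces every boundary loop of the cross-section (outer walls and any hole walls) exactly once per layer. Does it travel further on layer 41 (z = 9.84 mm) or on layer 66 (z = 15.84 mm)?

Layer 41 (z = 9.84): the cylinder: section is a regular 12-gon, circumradius r=11 (perimeter = 2·12·11.000·sin(180°/12) = 68.33 mm); the 4.5×20.5 cube at (-2, -2) contributes its full rectangle (perimeter 50.00 mm); Taking the union: the regions partially overlap (shared area 57.13 mm²), so the edge portions inside another operand are dropped and the merged outline is re-measured after clipping — boundary = 84.38 mm; the r=11 sphere at (13.5, -1) contributes a regular 12-gon of circumradius √(11²−10.16²) = 4.216 (perimeter = 2·12·4.216·sin(180°/12) = 26.19 mm); Taking the union: the regions partially overlap (shared area 4.91 mm²), so the edge portions inside another operand are dropped and the merged outline is re-measured after clipping — boundary = 99.57 mm; (rotated 20° about Z; rotation is an isometry so areas/perimeters/island counts are preserved). So its perimeter = 99.57 mm. Layer 66 (z = 15.84): the cylinder is not intersected at this z (z outside [0, 10]); the cube at (-2, -2) is present — its section is the full 4.5×20.5 rectangle (perimeter 50.00 mm); Merging all regions: only the 4.5×20.5 cube at (-2, -2) is present, so the union is just that shape — boundary = 50.00 mm; the r=11 sphere at (13.5, -1) contributes a regular 12-gon of circumradius √(11²−4.16²) = 10.183 (perimeter = 2·12·10.183·sin(180°/12) = 63.25 mm); Taking the union: the 2 present regions are separate (no shared area or edge), so areas and boundary lengths simply add and each stays a separate island — boundary = 113.25 mm; (rotated 20° about Z; rotation is an isometry so areas/perimeters/island counts are preserved). So its perimeter = 113.25 mm. Layer 66 is larger (113.25 vs 99.57 mm).

layer 66 (z = 15.84 mm)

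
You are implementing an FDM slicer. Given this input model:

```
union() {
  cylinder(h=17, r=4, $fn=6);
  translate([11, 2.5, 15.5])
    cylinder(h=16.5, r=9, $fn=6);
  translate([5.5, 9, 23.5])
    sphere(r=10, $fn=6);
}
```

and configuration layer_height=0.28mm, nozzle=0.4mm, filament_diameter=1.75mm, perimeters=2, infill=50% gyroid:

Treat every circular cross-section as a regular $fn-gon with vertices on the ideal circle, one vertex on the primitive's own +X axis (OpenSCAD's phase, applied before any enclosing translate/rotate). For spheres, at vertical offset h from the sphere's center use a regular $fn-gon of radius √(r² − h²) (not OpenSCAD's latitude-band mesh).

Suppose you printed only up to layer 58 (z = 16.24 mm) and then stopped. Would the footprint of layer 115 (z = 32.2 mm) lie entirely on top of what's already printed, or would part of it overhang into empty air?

entirely on top

Compare the two slices. At z = 16.24: the r=4 cylinder contributes a regular 6-gon of circumradius 4 (area = (6/2)·4.000²·sin(360°/6) = 41.57 mm²); the r=9 cylinder at (11, 2.5) gives a regular 6-gon of circumradius 9 (constant along its height) (area = (6/2)·9.000²·sin(360°/6) = 210.44 mm²); the r=10 sphere at (5.5, 9) contributes a regular 6-gon of circumradius √(10²−7.26²) = 6.877 (area = (6/2)·6.877²·sin(360°/6) = 122.87 mm²); Combining (union): the regions partially overlap — summed areas 374.88 mm² minus the doubly-counted overlap 48.79 mm² gives 326.09 mm² — area = 326.09 mm². At z = 32.2: the cylinder does not reach this height (z outside [0, 17]); the cylinder at (11, 2.5) is absent (z outside [15.5, 32]); the sphere at (5.5, 9): section is a regular 6-gon, circumradius = √(r²−h²) = √(10²−8.7²) = 4.931 (area = (6/2)·4.931²·sin(360°/6) = 63.16 mm²); Taking the union: only the r=10 sphere at (5.5, 9) is present, so the union is just that shape — area = 63.16 mm². Checking containment: the cross-section at z = 32.2 is a subset of the cross-section at z = 16.24.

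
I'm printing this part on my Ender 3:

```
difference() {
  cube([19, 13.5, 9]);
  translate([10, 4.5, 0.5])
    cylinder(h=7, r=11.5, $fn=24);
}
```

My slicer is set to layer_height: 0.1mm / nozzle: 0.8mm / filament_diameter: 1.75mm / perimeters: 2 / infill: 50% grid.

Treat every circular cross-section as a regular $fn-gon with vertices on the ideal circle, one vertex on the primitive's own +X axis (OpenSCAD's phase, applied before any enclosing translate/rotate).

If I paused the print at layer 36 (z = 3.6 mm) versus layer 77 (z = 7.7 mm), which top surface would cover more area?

Layer 36 (z = 3.6): the 19×13.5 cube contributes its full rectangle (area 256.50 mm²); the cylinder at (10, 4.5): section is a regular 24-gon, circumradius r=11.5 (area = (24/2)·11.500²·sin(360°/24) = 410.75 mm²); Taking the first minus the rest: starting from the 19×13.5 cube (256.50 mm²), the r=11.5 cylinder at (10, 4.5) partially overlaps it — only the 250.37 mm² overlap (of its 410.75 mm²) is removed, clipping the outline — area = 6.13 mm². So its area = 6.13 mm². Layer 77 (z = 7.7): the 19×13.5 cube contributes its full rectangle (area 256.50 mm²); the cylinder at (10, 4.5) is absent (z outside [0.5, 7.5]); After the difference (first − rest): none of the subtracted shapes is present at this height, so the 19×13.5 cube is unchanged — area = 256.50 mm². So its area = 256.50 mm². Layer 77 is larger (256.50 vs 6.13 mm²).

layer 77 (z = 7.7 mm)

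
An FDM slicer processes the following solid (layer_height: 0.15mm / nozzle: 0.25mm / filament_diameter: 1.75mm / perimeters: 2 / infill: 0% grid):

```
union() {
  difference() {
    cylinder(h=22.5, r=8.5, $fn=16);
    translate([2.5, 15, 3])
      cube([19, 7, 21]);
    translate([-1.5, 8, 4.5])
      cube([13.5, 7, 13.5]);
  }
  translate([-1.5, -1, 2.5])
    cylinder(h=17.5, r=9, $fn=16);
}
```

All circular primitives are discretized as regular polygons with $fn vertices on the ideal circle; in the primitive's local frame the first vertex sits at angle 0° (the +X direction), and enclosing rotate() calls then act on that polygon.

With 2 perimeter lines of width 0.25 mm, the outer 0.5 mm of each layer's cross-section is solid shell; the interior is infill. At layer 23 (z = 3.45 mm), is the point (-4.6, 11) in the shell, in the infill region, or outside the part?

outside

At z = 3.45 mm: the r=8.5 cylinder contributes a regular 16-gon of circumradius 8.5; the cube at (2.5, 15) is present — its section is the full 19×7 rectangle; the cube at (-1.5, 8) is not intersected at this z (z outside [4.5, 18]); Taking the first minus the rest: starting from the r=8.5 cylinder, the 19×7 cube at (2.5, 15) misses the remaining region (no effect) — 1 connected region; the cylinder at (-1.5, -1): section is a regular 16-gon, circumradius r=9; Merging all regions: the regions partially overlap (shared area 202.22 mm²), so overlapping operands fuse into one piece — 1 connected region. Overall, the cross-section is a single solid region. The nearest boundary edge runs (-3.68, 7.57)→(-3.25, 7.85); distance from the point to it = 3.42 mm. The point is not inside any of the regions above, so it lies outside the cross-section (3.42 mm from the nearest boundary).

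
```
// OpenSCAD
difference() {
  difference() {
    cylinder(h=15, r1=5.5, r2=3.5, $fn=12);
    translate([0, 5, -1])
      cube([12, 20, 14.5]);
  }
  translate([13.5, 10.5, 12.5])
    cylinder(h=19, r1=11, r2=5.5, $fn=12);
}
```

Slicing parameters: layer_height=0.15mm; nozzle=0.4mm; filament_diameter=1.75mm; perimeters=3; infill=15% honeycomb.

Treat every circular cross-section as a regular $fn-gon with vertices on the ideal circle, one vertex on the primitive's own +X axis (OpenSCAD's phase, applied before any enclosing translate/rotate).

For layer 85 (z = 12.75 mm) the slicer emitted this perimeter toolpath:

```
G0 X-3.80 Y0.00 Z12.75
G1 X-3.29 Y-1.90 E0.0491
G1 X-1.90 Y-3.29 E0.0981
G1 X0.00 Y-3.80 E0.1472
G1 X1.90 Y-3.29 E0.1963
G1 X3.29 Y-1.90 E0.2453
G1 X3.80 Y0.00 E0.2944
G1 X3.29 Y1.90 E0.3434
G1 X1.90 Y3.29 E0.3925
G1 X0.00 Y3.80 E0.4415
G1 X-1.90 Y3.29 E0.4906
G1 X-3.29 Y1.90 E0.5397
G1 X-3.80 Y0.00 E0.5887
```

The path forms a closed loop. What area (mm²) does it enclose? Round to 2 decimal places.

43.31 mm²

Apply the shoelace formula to the sequence of (X, Y) vertices; enclosed area = 43.31 mm².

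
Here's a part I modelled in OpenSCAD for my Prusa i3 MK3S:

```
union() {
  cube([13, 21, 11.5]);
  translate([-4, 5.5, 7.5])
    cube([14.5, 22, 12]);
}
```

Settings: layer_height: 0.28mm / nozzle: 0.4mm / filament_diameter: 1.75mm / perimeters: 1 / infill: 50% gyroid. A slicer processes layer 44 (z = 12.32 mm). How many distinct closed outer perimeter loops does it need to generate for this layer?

1

At z = 12.32 mm: the cube is not intersected at this z (z outside [0, 11.5]); the cube at (-4, 5.5) is present — its section is the full 14.5×22 rectangle; Combining (union): only the 14.5×22 cube at (-4, 5.5) is present, so the union is just that shape — 1 connected region. The result has 1 disconnected region.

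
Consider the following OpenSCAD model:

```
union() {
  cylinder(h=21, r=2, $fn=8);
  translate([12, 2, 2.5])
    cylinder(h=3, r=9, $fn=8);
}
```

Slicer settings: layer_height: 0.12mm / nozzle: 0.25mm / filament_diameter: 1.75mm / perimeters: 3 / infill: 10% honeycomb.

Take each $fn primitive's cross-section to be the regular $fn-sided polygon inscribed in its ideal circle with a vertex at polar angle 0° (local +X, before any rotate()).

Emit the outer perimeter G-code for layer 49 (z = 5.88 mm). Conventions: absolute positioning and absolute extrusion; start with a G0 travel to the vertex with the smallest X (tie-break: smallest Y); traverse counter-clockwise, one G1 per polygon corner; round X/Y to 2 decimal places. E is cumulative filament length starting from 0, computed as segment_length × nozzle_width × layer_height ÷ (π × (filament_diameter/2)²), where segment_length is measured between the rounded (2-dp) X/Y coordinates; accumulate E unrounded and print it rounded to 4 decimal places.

G0 X-2.00 Y0.00 Z5.88
G1 X-1.41 Y-1.41 E0.0191
G1 X0.00 Y-2.00 E0.0381
G1 X1.41 Y-1.41 E0.0572
G1 X2.00 Y0.00 E0.0763
G1 X1.41 Y1.41 E0.0953
G1 X0.00 Y2.00 E0.1144
G1 X-1.41 Y1.41 E0.1334
G1 X-2.00 Y0.00 E0.1525

At z = 5.88 mm: the r=2 cylinder contributes a regular 8-gon of circumradius 2; the cylinder at (12, 2) is not intersected at this z (z outside [2.5, 5.5]); Combining (union): only the r=2 cylinder is present, so the union is just that shape — 1 connected region. The outline is a single polygon with 8 vertices. Extrusion per mm of travel: 0.25 × 0.12 / (π × 0.875²) = 0.012473. Accumulating E over each segment gives final E = 0.1525.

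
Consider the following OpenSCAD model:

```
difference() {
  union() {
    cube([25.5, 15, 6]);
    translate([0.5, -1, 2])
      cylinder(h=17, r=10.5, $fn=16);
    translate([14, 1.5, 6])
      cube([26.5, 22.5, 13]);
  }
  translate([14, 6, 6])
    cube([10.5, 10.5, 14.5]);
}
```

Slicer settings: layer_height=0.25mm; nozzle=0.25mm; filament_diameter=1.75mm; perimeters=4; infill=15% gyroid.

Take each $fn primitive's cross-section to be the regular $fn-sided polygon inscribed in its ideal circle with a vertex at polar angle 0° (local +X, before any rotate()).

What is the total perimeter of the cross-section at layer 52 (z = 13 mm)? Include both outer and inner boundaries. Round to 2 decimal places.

184.55 mm

At z = 13 mm: the cube is absent (z outside [0, 6]); the r=10.5 cylinder at (0.5, -1) gives a regular 16-gon of circumradius 10.5 (constant along its height) (perimeter = 2·16·10.500·sin(180°/16) = 65.55 mm); the cube at (14, 1.5) (footprint 26.5×22.5) is included at this height (perimeter 98.00 mm); Merging all regions: the 2 present regions are separate (no shared area or edge), so areas and boundary lengths simply add and each stays a separate island — boundary = 163.55 mm; the cube at (14, 6) (footprint 10.5×10.5) is included at this height (perimeter 42.00 mm); After the difference (first − rest): starting from that combined region, the 10.5×10.5 cube at (14, 6) lies inside it touching the edge (removes its full 110.25 mm²) — boundary = 184.55 mm. Overall, the cross-section has 2 separate islands. Total boundary length (outer) = 184.55 mm.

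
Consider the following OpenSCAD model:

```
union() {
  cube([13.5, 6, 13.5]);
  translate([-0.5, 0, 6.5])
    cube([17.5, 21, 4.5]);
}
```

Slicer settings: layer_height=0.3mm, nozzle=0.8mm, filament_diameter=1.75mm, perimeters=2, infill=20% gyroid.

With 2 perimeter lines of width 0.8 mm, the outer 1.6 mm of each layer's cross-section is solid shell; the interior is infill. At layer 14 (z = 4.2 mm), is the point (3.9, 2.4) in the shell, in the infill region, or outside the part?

At z = 4.2 mm: the cube (footprint 13.5×6) is included at this height; the cube at (-0.5, 0) does not reach this height (z outside [6.5, 11]); Taking the union: only the 13.5×6 cube is present, so the union is just that shape — 1 connected region. Overall, the cross-section is a single solid region. The nearest boundary edge runs (0.00, 0.00)→(13.50, 0.00); distance from the point to it = 2.40 mm. The point is inside the cross-section and 2.40 mm from the nearest boundary — more than the 1.6 mm shell width (2 × 0.8), so it's in the infill interior.

infill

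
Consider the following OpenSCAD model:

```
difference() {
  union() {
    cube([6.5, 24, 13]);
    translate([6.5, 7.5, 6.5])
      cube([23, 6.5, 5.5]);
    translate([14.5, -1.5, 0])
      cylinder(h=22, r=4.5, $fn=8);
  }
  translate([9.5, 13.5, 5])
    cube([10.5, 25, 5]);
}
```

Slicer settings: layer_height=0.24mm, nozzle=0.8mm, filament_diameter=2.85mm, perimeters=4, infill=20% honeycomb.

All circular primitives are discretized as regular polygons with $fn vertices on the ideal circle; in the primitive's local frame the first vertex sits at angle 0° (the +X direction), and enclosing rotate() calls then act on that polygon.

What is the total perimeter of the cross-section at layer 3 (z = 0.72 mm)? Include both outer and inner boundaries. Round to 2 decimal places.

88.55 mm

At z = 0.72 mm: the cube (footprint 6.5×24) is included at this height (perimeter 61.00 mm); the cube at (6.5, 7.5) is not intersected at this z (z outside [6.5, 12]); the cylinder at (14.5, -1.5): section is a regular 8-gon, circumradius r=4.5 (perimeter = 2·8·4.500·sin(180°/8) = 27.55 mm); Merging all regions: the 2 present regions are separate (no shared area or edge), so areas and boundary lengths simply add and each stays a separate island — boundary = 88.55 mm; the cube at (9.5, 13.5) does not reach this height (z outside [5, 10]); Subtracting the remaining from the first: none of the subtracted shapes is present at this height, so that combined region is unchanged — boundary = 88.55 mm. Overall, the cross-section has 2 separate islands. Total boundary length (outer) = 88.55 mm.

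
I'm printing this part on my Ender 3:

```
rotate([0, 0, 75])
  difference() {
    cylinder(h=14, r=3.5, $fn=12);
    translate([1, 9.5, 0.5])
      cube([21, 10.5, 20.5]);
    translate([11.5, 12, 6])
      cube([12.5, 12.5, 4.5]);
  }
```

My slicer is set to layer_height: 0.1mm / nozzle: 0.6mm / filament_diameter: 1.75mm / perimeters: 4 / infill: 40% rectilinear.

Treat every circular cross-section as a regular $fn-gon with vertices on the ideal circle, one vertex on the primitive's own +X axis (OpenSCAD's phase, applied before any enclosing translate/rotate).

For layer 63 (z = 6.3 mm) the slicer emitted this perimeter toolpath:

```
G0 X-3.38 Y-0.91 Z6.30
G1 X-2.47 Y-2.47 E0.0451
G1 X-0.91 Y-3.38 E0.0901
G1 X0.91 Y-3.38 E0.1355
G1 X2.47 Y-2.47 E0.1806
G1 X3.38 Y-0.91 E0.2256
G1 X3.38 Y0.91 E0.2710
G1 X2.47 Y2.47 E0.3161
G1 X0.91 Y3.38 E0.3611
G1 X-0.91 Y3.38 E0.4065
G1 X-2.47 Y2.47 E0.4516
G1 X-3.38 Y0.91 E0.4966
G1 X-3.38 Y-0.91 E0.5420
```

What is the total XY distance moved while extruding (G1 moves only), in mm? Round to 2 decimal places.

21.73 mm

Sum the Euclidean lengths of each G1 segment: total = 21.73 mm.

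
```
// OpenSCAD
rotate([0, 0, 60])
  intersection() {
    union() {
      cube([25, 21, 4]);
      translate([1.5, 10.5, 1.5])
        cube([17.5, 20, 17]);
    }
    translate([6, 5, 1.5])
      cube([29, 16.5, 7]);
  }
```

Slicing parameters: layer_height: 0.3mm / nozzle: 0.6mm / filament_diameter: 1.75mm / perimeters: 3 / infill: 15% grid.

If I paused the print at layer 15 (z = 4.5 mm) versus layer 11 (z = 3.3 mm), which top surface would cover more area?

layer 11 (z = 3.3 mm)

Layer 15 (z = 4.5): the cube is absent (z outside [0, 4]); the cube at (1.5, 10.5) is present — its section is the full 17.5×20 rectangle (area 350.00 mm²); Combining (union): only the 17.5×20 cube at (1.5, 10.5) is present, so the union is just that shape — area = 350.00 mm²; the cube at (6, 5) (footprint 29×16.5) is included at this height (area 478.50 mm²); Taking the intersection: the 29×16.5 cube at (6, 5) partially overlaps the result so far; clipping to the common part keeps 143.00 mm² — area = 143.00 mm²; (whole slice rotated 60° about Z — lengths, areas and connectivity unchanged). So its area = 143.00 mm². Layer 11 (z = 3.3): the cube (footprint 25×21) is included at this height (area 525.00 mm²); the 17.5×20 cube at (1.5, 10.5) contributes its full rectangle (area 350.00 mm²); Combining (union): the regions partially overlap — summed areas 875.00 mm² minus the doubly-counted overlap 183.75 mm² gives 691.25 mm² — area = 691.25 mm²; the cube at (6, 5) (footprint 29×16.5) is included at this height (area 478.50 mm²); Taking the intersection: the 29×16.5 cube at (6, 5) partially overlaps the result so far; clipping to the common part keeps 310.50 mm² — area = 310.50 mm²; (rotated 60° about Z; rotation is an isometry so areas/perimeters/island counts are preserved). So its area = 310.50 mm². Layer 11 is larger (310.50 vs 143.00 mm²).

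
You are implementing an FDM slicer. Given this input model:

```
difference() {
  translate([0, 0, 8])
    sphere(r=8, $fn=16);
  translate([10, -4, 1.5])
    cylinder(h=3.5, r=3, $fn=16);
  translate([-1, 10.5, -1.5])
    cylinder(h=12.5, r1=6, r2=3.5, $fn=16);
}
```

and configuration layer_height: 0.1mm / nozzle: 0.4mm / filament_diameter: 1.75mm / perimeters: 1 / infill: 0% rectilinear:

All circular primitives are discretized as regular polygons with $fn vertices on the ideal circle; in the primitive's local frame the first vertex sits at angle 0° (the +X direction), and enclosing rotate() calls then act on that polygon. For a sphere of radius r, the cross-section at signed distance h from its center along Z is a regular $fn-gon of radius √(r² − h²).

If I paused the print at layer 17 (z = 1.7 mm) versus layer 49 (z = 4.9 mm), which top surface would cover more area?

Layer 17 (z = 1.7): the r=8 sphere contributes a regular 16-gon of circumradius √(8²−6.3²) = 4.931 (area = (16/2)·4.931²·sin(360°/16) = 74.42 mm²); the r=3 cylinder at (10, -4) contributes a regular 16-gon of circumradius 3 (area = (16/2)·3.000²·sin(360°/16) = 27.55 mm²); the cone at (-1, 10.5) contributes a regular 16-gon of circumradius 5.360 (interpolated between r1=6 and r2=3.5 at t=0.256) (area = (16/2)·5.360²·sin(360°/16) = 87.95 mm²); Subtracting the remaining from the first: starting from the r=8 sphere (74.42 mm²), the r=3 cylinder at (10, -4) misses the remaining region (no effect); the cone at (-1, 10.5) misses the remaining region (no effect) — area = 74.42 mm². So its area = 74.42 mm². Layer 49 (z = 4.9): the r=8 sphere slices to a regular 16-gon of circumradius 7.375 (√(r²−h²) with h=3.1 from center) (area = (16/2)·7.375²·sin(360°/16) = 166.51 mm²); the r=3 cylinder at (10, -4) contributes a regular 16-gon of circumradius 3 (area = (16/2)·3.000²·sin(360°/16) = 27.55 mm²); the cone at (-1, 10.5) (r1=6→r2=3.5) has section circumradius 4.720 here — a regular 16-gon (area = (16/2)·4.720²·sin(360°/16) = 68.20 mm²); Taking the first minus the rest: starting from the r=8 sphere (166.51 mm²), the r=3 cylinder at (10, -4) misses the remaining region (no effect); the cone at (-1, 10.5) partially overlaps it — only the 5.11 mm² overlap (of its 68.20 mm²) is removed, clipping the outline — area = 161.41 mm². So its area = 161.41 mm². Layer 49 is larger (161.41 vs 74.42 mm²).

layer 49 (z = 4.9 mm)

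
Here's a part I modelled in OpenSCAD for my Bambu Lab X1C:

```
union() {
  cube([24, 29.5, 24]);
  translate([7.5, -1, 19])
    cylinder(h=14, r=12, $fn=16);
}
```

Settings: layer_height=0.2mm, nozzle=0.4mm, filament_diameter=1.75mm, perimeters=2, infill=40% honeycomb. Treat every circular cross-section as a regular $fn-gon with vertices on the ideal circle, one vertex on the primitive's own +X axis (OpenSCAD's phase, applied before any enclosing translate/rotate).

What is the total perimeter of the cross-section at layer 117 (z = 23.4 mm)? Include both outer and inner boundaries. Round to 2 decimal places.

128.58 mm

At z = 23.4 mm: the cube is present — its section is the full 24×29.5 rectangle (perimeter 107.00 mm); the r=12 cylinder at (7.5, -1) contributes a regular 16-gon of circumradius 12 (perimeter = 2·16·12.000·sin(180°/16) = 74.91 mm); Merging all regions: the regions partially overlap (shared area 173.23 mm²), so the edge portions inside another operand are dropped and the merged outline is re-measured after clipping — boundary = 128.58 mm. Overall, the cross-section is a single solid region. Total boundary length (outer) = 128.58 mm.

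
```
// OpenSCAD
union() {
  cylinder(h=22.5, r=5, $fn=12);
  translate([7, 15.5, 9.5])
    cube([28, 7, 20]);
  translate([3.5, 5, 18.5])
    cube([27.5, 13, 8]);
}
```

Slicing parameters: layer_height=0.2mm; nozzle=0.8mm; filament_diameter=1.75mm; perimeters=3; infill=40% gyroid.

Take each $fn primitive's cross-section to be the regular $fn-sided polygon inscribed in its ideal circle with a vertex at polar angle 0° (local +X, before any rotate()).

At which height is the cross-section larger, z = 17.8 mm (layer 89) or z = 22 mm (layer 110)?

layer 110 (z = 22 mm)

Layer 89 (z = 17.8): the cylinder: section is a regular 12-gon, circumradius r=5 (area = (12/2)·5.000²·sin(360°/12) = 75.00 mm²); the 28×7 cube at (7, 15.5) contributes its full rectangle (area 196.00 mm²); the cube at (3.5, 5) is absent (z outside [18.5, 26.5]); Merging all regions: the 2 present regions are separate (no shared area or edge), so areas and boundary lengths simply add and each stays a separate island — area = 271.00 mm². So its area = 271.00 mm². Layer 110 (z = 22): the r=5 cylinder gives a regular 12-gon of circumradius 5 (constant along its height) (area = (12/2)·5.000²·sin(360°/12) = 75.00 mm²); the 28×7 cube at (7, 15.5) contributes its full rectangle (area 196.00 mm²); the 27.5×13 cube at (3.5, 5) contributes its full rectangle (area 357.50 mm²); Taking the union: the regions partially overlap — summed areas 628.50 mm² minus the doubly-counted overlap 60.00 mm² gives 568.50 mm² — area = 568.50 mm². So its area = 568.50 mm². Layer 110 is larger (568.50 vs 271.00 mm²).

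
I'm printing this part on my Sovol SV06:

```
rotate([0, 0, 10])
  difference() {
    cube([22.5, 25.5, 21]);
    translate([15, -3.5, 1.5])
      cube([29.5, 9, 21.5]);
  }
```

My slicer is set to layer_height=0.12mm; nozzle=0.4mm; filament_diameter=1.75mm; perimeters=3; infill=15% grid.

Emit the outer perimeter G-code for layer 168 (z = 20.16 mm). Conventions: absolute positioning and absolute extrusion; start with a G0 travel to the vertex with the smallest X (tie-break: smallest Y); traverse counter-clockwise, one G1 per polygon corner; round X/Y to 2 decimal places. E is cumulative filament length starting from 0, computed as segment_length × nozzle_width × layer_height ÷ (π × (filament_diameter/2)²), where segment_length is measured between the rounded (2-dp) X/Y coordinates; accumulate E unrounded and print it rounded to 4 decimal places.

At z = 20.16 mm: the 22.5×25.5 cube contributes its full rectangle; the cube at (15, -3.5) (footprint 29.5×9) is included at this height; Subtracting the remaining from the first: starting from the 22.5×25.5 cube, the 29.5×9 cube at (15, -3.5) partially overlaps it — only the 41.25 mm² overlap (of its 265.50 mm²) is removed, clipping the outline — 1 connected region; (whole slice rotated 10° about Z — lengths, areas and connectivity unchanged). The outline is a single polygon with 6 vertices. Extrusion per mm of travel: 0.4 × 0.12 / (π × 0.875²) = 0.019956. Accumulating E over each segment gives final E = 1.9157.

G0 X-4.43 Y25.11 Z20.16
G1 X0.00 Y0.00 E0.5088
G1 X14.77 Y2.60 E0.8081
G1 X13.82 Y8.02 E0.9179
G1 X21.20 Y9.32 E1.0675
G1 X17.73 Y29.02 E1.4667
G1 X-4.43 Y25.11 E1.9157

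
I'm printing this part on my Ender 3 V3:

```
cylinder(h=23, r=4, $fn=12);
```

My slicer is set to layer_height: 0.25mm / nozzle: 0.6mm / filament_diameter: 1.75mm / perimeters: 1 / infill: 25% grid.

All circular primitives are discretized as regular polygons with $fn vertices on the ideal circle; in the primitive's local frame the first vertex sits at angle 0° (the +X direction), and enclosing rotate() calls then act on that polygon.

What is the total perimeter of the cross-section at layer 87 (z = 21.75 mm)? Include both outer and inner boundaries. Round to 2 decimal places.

At z = 21.75 mm: the r=4 cylinder contributes a regular 12-gon of circumradius 4 (perimeter = 2·12·4.000·sin(180°/12) = 24.85 mm). Overall, the cross-section is a single solid region. Total boundary length (outer) = 24.85 mm.

24.85 mm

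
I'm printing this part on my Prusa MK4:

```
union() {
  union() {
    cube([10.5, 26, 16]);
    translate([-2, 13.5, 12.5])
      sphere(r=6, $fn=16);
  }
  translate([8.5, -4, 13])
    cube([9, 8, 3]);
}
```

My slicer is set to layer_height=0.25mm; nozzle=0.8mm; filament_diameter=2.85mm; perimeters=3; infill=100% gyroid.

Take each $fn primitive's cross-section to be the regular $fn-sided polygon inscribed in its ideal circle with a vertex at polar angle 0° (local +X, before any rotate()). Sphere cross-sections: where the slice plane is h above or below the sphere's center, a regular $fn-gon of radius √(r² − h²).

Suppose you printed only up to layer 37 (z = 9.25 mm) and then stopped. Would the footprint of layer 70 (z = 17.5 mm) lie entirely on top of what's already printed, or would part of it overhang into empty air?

entirely on top

Compare the two slices. At z = 9.25: the cube is present — its section is the full 10.5×26 rectangle (area 273.00 mm²); the r=6 sphere at (-2, 13.5) contributes a regular 16-gon of circumradius √(6²−3.25²) = 5.044 (area = (16/2)·5.044²·sin(360°/16) = 77.88 mm²); Taking the union: the regions partially overlap — summed areas 350.88 mm² minus the doubly-counted overlap 19.56 mm² gives 331.31 mm² — area = 331.31 mm²; the cube at (8.5, -4) is absent (z outside [13, 16]); Combining (union): only that combined region is present, so the union is just that shape — area = 331.31 mm². At z = 17.5: the cube is absent (z outside [0, 16]); the sphere at (-2, 13.5): section is a regular 16-gon, circumradius = √(r²−h²) = √(6²−5²) = 3.317 (area = (16/2)·3.317²·sin(360°/16) = 33.68 mm²); Combining (union): only the r=6 sphere at (-2, 13.5) is present, so the union is just that shape — area = 33.68 mm²; the cube at (8.5, -4) does not reach this height (z outside [13, 16]); Merging all regions: only the result so far is present, so the union is just that shape — area = 33.68 mm². Checking containment: the cross-section at z = 17.5 is a subset of the cross-section at z = 9.25.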